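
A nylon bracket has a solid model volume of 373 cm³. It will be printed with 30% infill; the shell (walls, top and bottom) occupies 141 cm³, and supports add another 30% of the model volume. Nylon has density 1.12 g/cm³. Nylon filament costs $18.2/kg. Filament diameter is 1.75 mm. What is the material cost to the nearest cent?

Infill region: 373 − 141 → 232 cm³.
Infill volume: 0.30 × 232 → 69.6 cm³.
Support: 0.30 × 373 → 111.9 cm³.
Total extruded = 141 + 69.6 + 111.9 = 322.5 cm³.
Mass: 322.5 × 1.12 → 361.2 g.
At $18.2/kg: 361.2/1000 × 18.2 = $6.57.

$6.57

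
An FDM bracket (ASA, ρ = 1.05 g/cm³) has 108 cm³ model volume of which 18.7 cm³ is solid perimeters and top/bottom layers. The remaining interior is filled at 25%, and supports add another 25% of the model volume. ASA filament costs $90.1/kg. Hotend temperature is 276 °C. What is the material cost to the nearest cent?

$6.44

Interior volume = 108 − 18.7, so 89.3 cm³.
Infill volume: 0.25 × 89.3 → 22.325 cm³.
Support: 0.25 × 108 → 27 cm³.
Deposited volume = 18.7 + 22.325 + 27 = 68.025 cm³.
Mass = 68.025 × 1.05, so 71.42625 g.
At $90.1/kg: 71.42625/1000 × 90.1 = $6.44.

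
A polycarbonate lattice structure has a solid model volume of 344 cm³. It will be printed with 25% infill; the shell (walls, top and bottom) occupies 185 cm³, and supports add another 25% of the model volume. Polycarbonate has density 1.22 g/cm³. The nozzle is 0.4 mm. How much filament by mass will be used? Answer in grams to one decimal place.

Interior volume: 344 − 185 → 159 cm³.
Deposited infill = 0.25 × 159, so 39.75 cm³.
Support = 0.25 × 344, so 86 cm³.
Total printed volume = 185 + 39.75 + 86 = 310.75 cm³.
Mass = 310.75 × 1.22, so 379.115 g.

379.1 g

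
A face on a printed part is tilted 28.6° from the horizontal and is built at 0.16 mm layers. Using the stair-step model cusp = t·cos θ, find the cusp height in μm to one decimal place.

140.5 μm

h_c = t·cos θ = 0.16 × 0.8780 = 0.14048 mm (140.5 μm).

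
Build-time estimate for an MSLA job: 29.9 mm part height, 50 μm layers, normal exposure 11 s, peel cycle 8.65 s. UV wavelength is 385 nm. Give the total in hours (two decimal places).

Layers = ⌈29.9/0.05⌉ = 598.
Cycle time = 11 + 8.65, so 19.65 s.
Total = 598 × 19.65 = 11750.7 s = 3.26 hours.

3.26 hours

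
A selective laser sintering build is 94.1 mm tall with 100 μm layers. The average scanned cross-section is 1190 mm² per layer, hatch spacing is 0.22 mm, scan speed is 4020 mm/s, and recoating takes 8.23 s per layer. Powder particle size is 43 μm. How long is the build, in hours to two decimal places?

2.50 hours

Number of layers: 94.1 / 0.1 → 941 (rounded up).
Per-layer scan distance = 1190 / 0.22 = 5409.1 mm.
Scan time per layer = 5409.1 / 4020, so 1.3455 s.
Layer cycle: 1.3455 + 8.23 → 9.5755 s.
Build time = 941 × 9.5755 = 9010.5455 s = 2.50 hours.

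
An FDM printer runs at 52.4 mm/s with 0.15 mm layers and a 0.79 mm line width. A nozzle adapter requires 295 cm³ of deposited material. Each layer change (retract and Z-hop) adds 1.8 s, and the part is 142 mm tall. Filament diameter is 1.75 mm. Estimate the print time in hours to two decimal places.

13.67 hours

Line area = 0.15 × 0.79, so 0.1185 mm².
Total extruded path = 295000/0.1185 = 2489451.5 mm.
Extrusion time = 2489451.5 / 52.4 = 47508.6 s.
Number of layers: 142 / 0.15 → 947 (rounded up).
Z-hop total: 947 × 1.8 → 1704.6 s.
Altogether 47508.6 + 1704.6 = 49213.2 s, i.e. 13.67 hours.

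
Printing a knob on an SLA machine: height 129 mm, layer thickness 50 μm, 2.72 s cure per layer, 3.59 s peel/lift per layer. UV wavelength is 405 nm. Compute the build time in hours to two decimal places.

Layers = ⌈129/0.05⌉ = 2580.
Per-layer time: 2.72 + 3.59 → 6.31 s.
Build time: 2580 × 6.31 s = 16279.8 s, i.e. 4.52 hours.

4.52 hours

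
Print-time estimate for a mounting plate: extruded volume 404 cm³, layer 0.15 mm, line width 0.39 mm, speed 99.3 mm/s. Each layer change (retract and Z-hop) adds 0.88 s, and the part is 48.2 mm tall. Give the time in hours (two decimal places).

Line area = 0.15 × 0.39 = 0.0585 mm².
Total extruded path = 404000/0.0585 = 6905982.9 mm.
Extrusion time = 6905982.9 / 99.3, so 69546.7 s.
Layer count = ceil(48.2 / 0.15) = 322.
Non-print overhead = 322 × 0.88 = 283.36 s.
Altogether 69546.7 + 283.36 = 69830.06 s, i.e. 19.40 hours.

19.40 hours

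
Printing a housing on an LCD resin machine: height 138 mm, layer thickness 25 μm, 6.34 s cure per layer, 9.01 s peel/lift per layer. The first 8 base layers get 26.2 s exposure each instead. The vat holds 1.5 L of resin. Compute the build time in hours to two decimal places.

Layers = ⌈138/0.025⌉ = 5520.
Base layers = 8 × (26.2 + 9.01) = 281.68 s.
Normal layers = 5512 × (6.34 + 9.01), so 84609.2 s.
Sum: 281.68 + 84609.2 = 84890.88 s → 23.58 hours.

23.58 hours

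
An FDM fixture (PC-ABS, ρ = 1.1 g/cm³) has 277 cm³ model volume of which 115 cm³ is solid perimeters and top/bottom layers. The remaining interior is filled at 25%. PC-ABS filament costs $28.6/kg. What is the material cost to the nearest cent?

$4.89

Infill region: 277 − 115 → 162 cm³.
Deposited infill: 0.25 × 162 → 40.5 cm³.
Deposited volume: 115 + 40.5 → 155.5 cm³.
Mass = 155.5 × 1.1 = 171.05 g.
At $28.6/kg: 171.05/1000 × 28.6 = $4.89.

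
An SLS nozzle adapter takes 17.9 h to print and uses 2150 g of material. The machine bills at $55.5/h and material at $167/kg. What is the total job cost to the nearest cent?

$1352.50

Time charge: 55.5 × 17.9 → $993.45.
Material cost: 167 × 2150/1000 → $359.05.
Job cost: 993.45 + 359.05 = $1352.50.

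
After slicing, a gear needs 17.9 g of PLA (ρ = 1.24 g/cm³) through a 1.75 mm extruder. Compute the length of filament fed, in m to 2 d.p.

Volume = 17.9 g / 1.24 g·cm⁻³ = 14.4355 cm³ = 14435.5 mm³.
A = π r² = π × 0.875² = 2.4053 mm².
Length = 14435.5 / 2.4053 = 6001.54 mm = 6.00 m.

6.00 m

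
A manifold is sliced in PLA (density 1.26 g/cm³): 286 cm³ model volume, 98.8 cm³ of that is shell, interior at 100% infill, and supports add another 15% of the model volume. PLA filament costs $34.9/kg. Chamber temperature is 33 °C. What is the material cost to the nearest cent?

Interior volume: 286 − 98.8 → 187.2 cm³.
Infill deposited: 1.00 × 187.2 → 187.2 cm³.
Support = 0.15 × 286, so 42.9 cm³.
Total printed volume: 98.8 + 187.2 + 42.9 → 328.9 cm³.
Mass = 328.9 × 1.26, so 414.414 g.
Cost = 414.414 g / 1000 × $34.9/kg = $14.46.

$14.46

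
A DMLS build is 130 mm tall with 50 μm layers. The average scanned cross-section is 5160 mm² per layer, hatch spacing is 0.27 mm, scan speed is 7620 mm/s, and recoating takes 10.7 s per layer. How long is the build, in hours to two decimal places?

9.54 hours

Layers = ⌈130/0.05⌉ = 2600.
Scan path per layer: 5160 / 0.27 → 19111.1 mm.
Scan time per layer = 19111.1 / 7620, so 2.508 s.
Layer cycle: 2.508 + 10.7 → 13.208 s.
Build time = 2600 × 13.208 = 34340.8 s = 9.54 hours.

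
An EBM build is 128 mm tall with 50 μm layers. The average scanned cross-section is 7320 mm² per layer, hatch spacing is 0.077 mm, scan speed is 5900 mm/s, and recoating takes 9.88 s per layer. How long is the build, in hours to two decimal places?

18.48 hours

Layer count = ceil(128 / 0.05) = 2560.
Hatch length per layer = 7320 / 0.077, so 95064.9 mm.
Per-layer scan time = 95064.9 / 5900, so 16.1127 s.
Time per layer: 16.1127 + 9.88 → 25.9927 s.
Build time = 2560 × 25.9927 = 66541.312 s = 18.48 hours.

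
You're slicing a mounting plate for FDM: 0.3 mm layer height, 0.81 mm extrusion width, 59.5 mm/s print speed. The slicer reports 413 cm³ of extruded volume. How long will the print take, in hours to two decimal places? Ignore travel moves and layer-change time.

Extrusion cross-section = 0.3 × 0.81 = 0.243 mm².
Toolpath length = 413 cm³ / 0.243 mm² = 413000 / 0.243 = 1699588.5 mm.
Print-move time = 1699588.5 / 59.5 = 28564.5 s.
Converting: 28564.5 s = 7.93 hours.

7.93 hours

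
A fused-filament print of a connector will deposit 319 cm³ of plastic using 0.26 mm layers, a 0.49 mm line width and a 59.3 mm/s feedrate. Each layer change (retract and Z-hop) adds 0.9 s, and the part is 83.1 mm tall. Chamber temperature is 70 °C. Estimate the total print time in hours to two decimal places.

11.81 hours

Line area: 0.26 × 0.49 → 0.1274 mm².
Total extruded path = 319000/0.1274 = 2503924.6 mm.
Time extruding: 2503924.6 / 59.3 → 42224.7 s.
Layers = ⌈83.1/0.26⌉ = 320.
Layer-change overhead: 320 × 0.9 → 288 s.
Total = 42224.7 + 288 = 42512.7 s = 11.81 hours.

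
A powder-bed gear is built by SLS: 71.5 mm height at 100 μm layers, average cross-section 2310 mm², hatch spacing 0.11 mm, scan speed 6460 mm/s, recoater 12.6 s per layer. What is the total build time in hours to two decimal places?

3.15 hours

Layers = ⌈71.5/0.1⌉ = 715.
Per-layer scan distance: 2310 / 0.11 → 21000 mm.
Laser time per layer: 21000 / 6460 → 3.2508 s.
Layer cycle = 3.2508 + 12.6 = 15.8508 s.
715 layers × 15.8508 s/layer = 11333.322 s, i.e. 3.15 hours.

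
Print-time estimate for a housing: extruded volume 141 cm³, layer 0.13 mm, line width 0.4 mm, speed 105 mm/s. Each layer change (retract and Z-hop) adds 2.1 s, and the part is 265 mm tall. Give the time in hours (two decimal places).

8.36 hours

Bead cross-section = 0.13 × 0.4 = 0.052 mm².
Total extruded path = 141000/0.052 = 2711538.5 mm.
Time extruding = 2711538.5 / 105 = 25824.2 s.
Number of layers: 265 / 0.13 → 2039 (rounded up).
Layer-change overhead = 2039 × 2.1, so 4281.9 s.
Altogether 25824.2 + 4281.9 = 30106.1 s, i.e. 8.36 hours.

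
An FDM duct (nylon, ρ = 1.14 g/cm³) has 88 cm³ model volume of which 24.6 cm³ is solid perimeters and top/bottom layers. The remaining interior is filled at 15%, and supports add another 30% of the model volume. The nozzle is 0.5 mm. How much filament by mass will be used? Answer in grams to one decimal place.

Interior volume: 88 − 24.6 → 63.4 cm³.
Infill volume = 0.15 × 63.4, so 9.51 cm³.
Support = 0.30 × 88, so 26.4 cm³.
Deposited volume: 24.6 + 9.51 + 26.4 → 60.51 cm³.
Mass = 60.51 × 1.14 = 68.9814 g.

69.0 g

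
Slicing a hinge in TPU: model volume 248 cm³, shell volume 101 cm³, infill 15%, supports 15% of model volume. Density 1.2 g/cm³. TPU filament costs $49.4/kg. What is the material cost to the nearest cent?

$9.50

Interior volume: 248 − 101 → 147 cm³.
Infill volume: 0.15 × 147 → 22.05 cm³.
Support = 0.15 × 248, so 37.2 cm³.
Deposited volume: 101 + 22.05 + 37.2 → 160.25 cm³.
Mass = 160.25 × 1.2, so 192.3 g.
Cost = 192.3 g / 1000 × $49.4/kg = $9.50.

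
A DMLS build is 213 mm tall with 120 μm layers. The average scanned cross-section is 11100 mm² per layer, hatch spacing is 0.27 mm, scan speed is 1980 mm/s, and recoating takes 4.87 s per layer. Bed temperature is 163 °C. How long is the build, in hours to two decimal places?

12.64 hours

Number of layers: 213 / 0.12 → 1775 (rounded up).
Per-layer scan distance = 11100 / 0.27, so 41111.1 mm.
Per-layer scan time = 41111.1 / 1980, so 20.7632 s.
Per-layer time = 20.7632 + 4.87, so 25.6332 s.
1775 layers × 25.6332 s/layer = 45498.93 s, i.e. 12.64 hours.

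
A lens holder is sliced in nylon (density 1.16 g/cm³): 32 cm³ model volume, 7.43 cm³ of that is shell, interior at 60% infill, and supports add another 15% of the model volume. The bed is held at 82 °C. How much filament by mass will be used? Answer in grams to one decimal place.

31.3 g

Interior volume = 32 − 7.43 = 24.57 cm³.
Infill volume: 0.60 × 24.57 → 14.742 cm³.
Support = 0.15 × 32 = 4.8 cm³.
Total printed volume = 7.43 + 14.742 + 4.8 = 26.972 cm³.
Mass: 26.972 × 1.16 → 31.28752 g.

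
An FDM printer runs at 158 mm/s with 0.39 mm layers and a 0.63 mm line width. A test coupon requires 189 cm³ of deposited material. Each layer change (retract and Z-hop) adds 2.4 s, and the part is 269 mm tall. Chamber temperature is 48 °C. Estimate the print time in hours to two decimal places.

1.81 hours

Bead cross-section: 0.39 × 0.63 → 0.2457 mm².
Total extruded path = 189000/0.2457 = 769230.8 mm.
Print-move time = 769230.8 / 158, so 4868.5 s.
Layer count = ceil(269 / 0.39) = 690.
Layer-change overhead: 690 × 2.4 → 1656 s.
Total = 4868.5 + 1656 = 6524.5 s = 1.81 hours.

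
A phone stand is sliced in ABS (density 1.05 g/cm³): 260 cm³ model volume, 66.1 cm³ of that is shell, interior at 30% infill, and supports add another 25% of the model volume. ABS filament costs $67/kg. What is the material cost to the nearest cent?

$13.32

Volume inside the shell = 260 − 66.1, so 193.9 cm³.
Infill volume: 0.30 × 193.9 → 58.17 cm³.
Support = 0.25 × 260 = 65 cm³.
Deposited volume = 66.1 + 58.17 + 65 = 189.27 cm³.
Mass: 189.27 × 1.05 → 198.7335 g.
Cost = 198.7335 g / 1000 × $67/kg = $13.32.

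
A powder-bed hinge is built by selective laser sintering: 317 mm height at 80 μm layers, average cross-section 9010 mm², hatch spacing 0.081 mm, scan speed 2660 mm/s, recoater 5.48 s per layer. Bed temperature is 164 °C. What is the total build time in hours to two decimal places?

52.07 hours

Number of layers: 317 / 0.08 → 3963 (rounded up).
Hatch length per layer: 9010 / 0.081 → 111234.6 mm.
Per-layer scan time: 111234.6 / 2660 → 41.8175 s.
Time per layer = 41.8175 + 5.48 = 47.2975 s.
Build time = 3963 × 47.2975 = 187439.9925 s = 52.07 hours.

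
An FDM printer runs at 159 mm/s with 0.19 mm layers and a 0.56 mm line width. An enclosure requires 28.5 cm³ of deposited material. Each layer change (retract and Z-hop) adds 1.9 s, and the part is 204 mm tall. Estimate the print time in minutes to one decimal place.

Extrusion cross-section: 0.19 × 0.56 → 0.1064 mm².
Total extruded path = 28500/0.1064 = 267857.1 mm.
Time extruding = 267857.1 / 159, so 1684.6 s.
Layer count = ceil(204 / 0.19) = 1074.
Z-hop total: 1074 × 1.9 → 2040.6 s.
Total = 1684.6 + 2040.6 = 3725.2 s = 62.1 minutes.

62.1 minutes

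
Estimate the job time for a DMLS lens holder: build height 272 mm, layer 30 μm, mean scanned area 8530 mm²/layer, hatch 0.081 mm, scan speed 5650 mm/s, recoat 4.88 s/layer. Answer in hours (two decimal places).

Layers = ⌈272/0.03⌉ = 9067.
Scan path per layer: 8530 / 0.081 → 105308.6 mm.
Per-layer scan time = 105308.6 / 5650 = 18.6387 s.
Layer cycle: 18.6387 + 4.88 → 23.5187 s.
Total: 9067 × 23.5187 s = 213244.0529 s → 59.23 hours.

59.23 hours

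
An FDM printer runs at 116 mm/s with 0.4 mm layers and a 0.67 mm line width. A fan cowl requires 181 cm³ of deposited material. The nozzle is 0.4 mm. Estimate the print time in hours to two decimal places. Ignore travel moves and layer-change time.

1.62 hours

Extrusion cross-section: 0.4 × 0.67 → 0.268 mm².
Toolpath length = 181 cm³ / 0.268 mm² = 181000 / 0.268 = 675373.1 mm.
Print-move time = 675373.1 / 116, so 5822.2 s.
Converting: 5822.2 s = 1.62 hours.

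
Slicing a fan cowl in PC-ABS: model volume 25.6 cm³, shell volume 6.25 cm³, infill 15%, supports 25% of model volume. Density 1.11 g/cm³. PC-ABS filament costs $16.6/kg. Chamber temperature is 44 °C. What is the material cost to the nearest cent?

$0.29

Interior volume = 25.6 − 6.25, so 19.35 cm³.
Deposited infill = 0.15 × 19.35, so 2.9025 cm³.
Support = 0.25 × 25.6, so 6.4 cm³.
Total printed volume = 6.25 + 2.9025 + 6.4, so 15.5525 cm³.
Mass = 15.5525 × 1.11, so 17.263275 g.
At $16.6/kg: 17.263275/1000 × 16.6 = $0.29.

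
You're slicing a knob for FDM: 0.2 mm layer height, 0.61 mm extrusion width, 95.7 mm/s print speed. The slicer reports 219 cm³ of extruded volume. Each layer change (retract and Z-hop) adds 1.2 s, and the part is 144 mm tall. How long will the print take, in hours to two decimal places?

Bead cross-section = 0.2 × 0.61, so 0.122 mm².
Toolpath length = 219 cm³ / 0.122 mm² = 219000 / 0.122 = 1795082 mm.
Print-move time: 1795082 / 95.7 → 18757.4 s.
Number of layers: 144 / 0.2 → 720 (rounded up).
Z-hop total = 720 × 1.2 = 864 s.
Altogether 18757.4 + 864 = 19621.4 s, i.e. 5.45 hours.

5.45 hours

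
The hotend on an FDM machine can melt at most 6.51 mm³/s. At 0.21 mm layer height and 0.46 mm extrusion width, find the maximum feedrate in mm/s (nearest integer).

67 mm/s

Bead cross-section = 0.21 × 0.46 = 0.0966 mm².
Max speed = 6.51 / 0.0966 = 67.39 ≈ 67 mm/s.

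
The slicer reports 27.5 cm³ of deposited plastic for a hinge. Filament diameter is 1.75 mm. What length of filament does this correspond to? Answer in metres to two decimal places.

Filament cross-section = π × (1.75/2)² = 2.4053 mm².
Length = 27.5 cm³ / 2.4053 mm² = 27500 / 2.4053 = 11433.09 mm = 11.43 m.

11.43 m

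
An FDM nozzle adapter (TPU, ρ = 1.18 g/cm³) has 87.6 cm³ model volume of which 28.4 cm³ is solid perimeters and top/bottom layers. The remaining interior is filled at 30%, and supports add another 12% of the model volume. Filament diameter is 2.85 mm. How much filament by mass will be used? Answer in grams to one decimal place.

Volume inside the shell = 87.6 − 28.4 = 59.2 cm³.
Deposited infill = 0.30 × 59.2 = 17.76 cm³.
Support = 0.12 × 87.6 = 10.512 cm³.
Total extruded = 28.4 + 17.76 + 10.512, so 56.672 cm³.
Mass = 56.672 × 1.18, so 66.87296 g.

66.9 g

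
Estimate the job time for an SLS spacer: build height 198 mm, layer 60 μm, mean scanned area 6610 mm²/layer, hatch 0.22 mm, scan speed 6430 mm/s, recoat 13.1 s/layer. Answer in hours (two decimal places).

Number of layers: 198 / 0.06 → 3300 (rounded up).
Hatch length per layer: 6610 / 0.22 → 30045.5 mm.
Scan time per layer = 30045.5 / 6430, so 4.6727 s.
Per-layer time = 4.6727 + 13.1 = 17.7727 s.
3300 layers × 17.7727 s/layer = 58649.91 s, i.e. 16.29 hours.

16.29 hours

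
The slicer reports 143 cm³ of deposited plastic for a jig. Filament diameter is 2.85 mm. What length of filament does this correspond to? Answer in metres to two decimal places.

A = π r² = π × 1.425² = 6.3794 mm².
Length = 143 cm³ / 6.3794 mm² = 143000 / 6.3794 = 22415.9 mm = 22.42 m.

22.42 m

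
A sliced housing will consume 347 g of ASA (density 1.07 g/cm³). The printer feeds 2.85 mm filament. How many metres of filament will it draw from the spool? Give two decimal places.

50.84 m

Extruded volume: 347/1.07 = 324.2991 cm³ (324299.1 mm³).
Cross-section of 2.85 mm filament: π·(2.85/2)² = 6.3794 mm².
Length = 324299.1 / 6.3794 = 50835.36 mm = 50.84 m.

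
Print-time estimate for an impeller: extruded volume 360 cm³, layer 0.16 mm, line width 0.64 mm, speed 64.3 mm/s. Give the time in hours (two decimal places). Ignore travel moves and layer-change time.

15.19 hours

Bead cross-section: 0.16 × 0.64 → 0.1024 mm².
Path length: 360000 mm³ / 0.1024 mm² → 3515625 mm.
Print-move time = 3515625 / 64.3 = 54675.3 s.
In the requested units: 54675.3 s = 15.19 hours.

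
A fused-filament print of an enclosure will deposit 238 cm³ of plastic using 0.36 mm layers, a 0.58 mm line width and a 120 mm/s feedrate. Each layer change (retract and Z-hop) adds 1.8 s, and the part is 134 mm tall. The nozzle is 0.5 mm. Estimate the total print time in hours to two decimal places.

2.83 hours

Line area: 0.36 × 0.58 → 0.2088 mm².
Path length: 238000 mm³ / 0.2088 mm² → 1139846.7 mm.
Extrusion time: 1139846.7 / 120 → 9498.7 s.
Layer count = ceil(134 / 0.36) = 373.
Non-print overhead: 373 × 1.8 → 671.4 s.
Altogether 9498.7 + 671.4 = 10170.1 s, i.e. 2.83 hours.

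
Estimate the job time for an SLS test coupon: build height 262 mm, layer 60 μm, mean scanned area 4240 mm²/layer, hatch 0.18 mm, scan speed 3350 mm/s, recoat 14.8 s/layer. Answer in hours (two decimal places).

Number of layers: 262 / 0.06 → 4367 (rounded up).
Per-layer scan distance = 4240 / 0.18, so 23555.6 mm.
Laser time per layer = 23555.6 / 3350 = 7.0315 s.
Layer cycle: 7.0315 + 14.8 → 21.8315 s.
Total: 4367 × 21.8315 s = 95338.1605 s → 26.48 hours.

26.48 hours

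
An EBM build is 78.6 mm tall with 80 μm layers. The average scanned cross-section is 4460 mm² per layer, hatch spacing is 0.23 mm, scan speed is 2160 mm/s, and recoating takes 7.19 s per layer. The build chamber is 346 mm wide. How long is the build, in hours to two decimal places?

Number of layers: 78.6 / 0.08 → 983 (rounded up).
Hatch length per layer = 4460 / 0.23, so 19391.3 mm.
Scan time per layer: 19391.3 / 2160 → 8.9775 s.
Layer cycle = 8.9775 + 7.19 = 16.1675 s.
Build time = 983 × 16.1675 = 15892.6525 s = 4.41 hours.

4.41 hours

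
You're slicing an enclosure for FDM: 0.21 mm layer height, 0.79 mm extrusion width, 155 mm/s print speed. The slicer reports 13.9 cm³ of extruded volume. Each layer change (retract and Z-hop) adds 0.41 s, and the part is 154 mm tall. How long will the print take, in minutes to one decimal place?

14.0 minutes

Line area: 0.21 × 0.79 → 0.1659 mm².
Toolpath length = 13.9 cm³ / 0.1659 mm² = 13900 / 0.1659 = 83785.4 mm.
Extrusion time = 83785.4 / 155 = 540.6 s.
Layer count = ceil(154 / 0.21) = 734.
Layer-change overhead = 734 × 0.41, so 300.94 s.
Total = 540.6 + 300.94 = 841.54 s = 14.0 minutes.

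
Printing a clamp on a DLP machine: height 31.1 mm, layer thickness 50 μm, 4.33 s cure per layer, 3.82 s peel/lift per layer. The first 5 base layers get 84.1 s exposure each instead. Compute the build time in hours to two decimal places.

1.52 hours

Layers = ⌈31.1/0.05⌉ = 622.
Burn-in layers = 5 × (84.1 + 3.82) = 439.6 s.
Regular layers: 617 × (4.33 + 3.82) → 5028.55 s.
Sum: 439.6 + 5028.55 = 5468.15 s → 1.52 hours.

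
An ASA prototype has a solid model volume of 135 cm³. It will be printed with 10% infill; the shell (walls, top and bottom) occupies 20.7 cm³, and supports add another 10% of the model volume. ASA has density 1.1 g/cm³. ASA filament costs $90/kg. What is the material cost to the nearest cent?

Interior volume: 135 − 20.7 → 114.3 cm³.
Deposited infill: 0.10 × 114.3 → 11.43 cm³.
Support: 0.10 × 135 → 13.5 cm³.
Total printed volume = 20.7 + 11.43 + 13.5 = 45.63 cm³.
Mass: 45.63 × 1.1 → 50.193 g.
Cost = 50.193 g / 1000 × $90/kg = $4.52.

$4.52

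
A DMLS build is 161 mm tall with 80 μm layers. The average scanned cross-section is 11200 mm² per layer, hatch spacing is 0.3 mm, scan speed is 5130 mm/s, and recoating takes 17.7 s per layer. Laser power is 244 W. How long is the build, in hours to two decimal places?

Layer count = ceil(161 / 0.08) = 2013.
Scan path per layer = 11200 / 0.3 = 37333.3 mm.
Laser time per layer: 37333.3 / 5130 → 7.2774 s.
Per-layer time = 7.2774 + 17.7 = 24.9774 s.
Total: 2013 × 24.9774 s = 50279.5062 s → 13.97 hours.

13.97 hours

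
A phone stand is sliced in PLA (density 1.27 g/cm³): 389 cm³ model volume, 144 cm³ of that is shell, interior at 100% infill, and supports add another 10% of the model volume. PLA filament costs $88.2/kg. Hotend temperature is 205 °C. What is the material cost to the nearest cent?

$47.93

Infill region = 389 − 144 = 245 cm³.
Infill deposited: 1.00 × 245 → 245 cm³.
Support: 0.10 × 389 → 38.9 cm³.
Total printed volume = 144 + 245 + 38.9 = 427.9 cm³.
Mass: 427.9 × 1.27 → 543.433 g.
Cost = 543.433 g / 1000 × $88.2/kg = $47.93.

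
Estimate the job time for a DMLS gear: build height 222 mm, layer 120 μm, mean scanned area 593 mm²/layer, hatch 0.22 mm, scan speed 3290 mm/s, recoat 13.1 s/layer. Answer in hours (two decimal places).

7.15 hours

Layer count = ceil(222 / 0.12) = 1850.
Per-layer scan distance = 593 / 0.22, so 2695.5 mm.
Scan time per layer = 2695.5 / 3290 = 0.8193 s.
Per-layer time: 0.8193 + 13.1 → 13.9193 s.
Total: 1850 × 13.9193 s = 25750.705 s → 7.15 hours.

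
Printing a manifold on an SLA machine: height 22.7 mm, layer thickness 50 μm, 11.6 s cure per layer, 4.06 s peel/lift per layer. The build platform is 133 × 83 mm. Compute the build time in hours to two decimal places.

Layer count = ceil(22.7 / 0.05) = 454.
Cycle time = 11.6 + 4.06, so 15.66 s.
Total = 454 × 15.66 = 7109.64 s = 1.97 hours.

1.97 hours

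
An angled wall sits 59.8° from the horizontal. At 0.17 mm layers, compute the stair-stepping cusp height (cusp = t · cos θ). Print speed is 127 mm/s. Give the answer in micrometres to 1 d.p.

85.5 μm

cos(59.8°) = 0.5030, so cusp = 0.17 × 0.5030 = 0.08551 mm → 85.5 μm.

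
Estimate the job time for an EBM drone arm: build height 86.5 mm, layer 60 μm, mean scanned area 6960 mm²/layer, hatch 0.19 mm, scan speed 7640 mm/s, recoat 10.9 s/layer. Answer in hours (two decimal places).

6.29 hours

Layers = ⌈86.5/0.06⌉ = 1442.
Per-layer scan distance: 6960 / 0.19 → 36631.6 mm.
Scan time per layer: 36631.6 / 7640 → 4.7947 s.
Layer cycle = 4.7947 + 10.9, so 15.6947 s.
Total: 1442 × 15.6947 s = 22631.7574 s → 6.29 hours.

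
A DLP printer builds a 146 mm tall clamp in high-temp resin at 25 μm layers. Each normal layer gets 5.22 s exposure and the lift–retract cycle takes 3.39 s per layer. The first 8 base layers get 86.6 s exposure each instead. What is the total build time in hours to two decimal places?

14.15 hours

Layers = ⌈146/0.025⌉ = 5840.
Base layers: 8 × (86.6 + 3.39) → 719.92 s.
Normal layers: 5832 × (5.22 + 3.39) → 50213.52 s.
Total = 719.92 + 50213.52 = 50933.44 s = 14.15 hours.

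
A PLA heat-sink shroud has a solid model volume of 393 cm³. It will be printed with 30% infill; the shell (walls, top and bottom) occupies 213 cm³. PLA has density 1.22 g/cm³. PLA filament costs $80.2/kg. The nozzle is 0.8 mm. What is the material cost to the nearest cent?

$26.12

Volume inside the shell = 393 − 213, so 180 cm³.
Deposited infill = 0.30 × 180, so 54 cm³.
Total printed volume = 213 + 54 = 267 cm³.
Mass = 267 × 1.22, so 325.74 g.
At $80.2/kg: 325.74/1000 × 80.2 = $26.12.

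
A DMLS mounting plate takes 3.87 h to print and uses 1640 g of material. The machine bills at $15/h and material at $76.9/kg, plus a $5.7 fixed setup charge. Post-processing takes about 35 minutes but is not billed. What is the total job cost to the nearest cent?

Machine-time cost = 15 × 3.87, so $58.05.
Material charge: 76.9 × 1640/1000 → $126.116.
Adding setup: 58.05 + 126.116 + 5.7 → 189.866 ≈ $189.87.

$189.87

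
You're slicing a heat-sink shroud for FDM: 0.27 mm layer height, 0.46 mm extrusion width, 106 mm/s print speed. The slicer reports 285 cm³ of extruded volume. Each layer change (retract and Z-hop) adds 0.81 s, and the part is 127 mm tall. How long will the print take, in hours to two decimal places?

Bead cross-section: 0.27 × 0.46 → 0.1242 mm².
Toolpath length = 285 cm³ / 0.1242 mm² = 285000 / 0.1242 = 2294686 mm.
Extrusion time = 2294686 / 106, so 21648 s.
Layer count = ceil(127 / 0.27) = 471.
Z-hop total: 471 × 0.81 → 381.51 s.
Altogether 21648 + 381.51 = 22029.51 s, i.e. 6.12 hours.

6.12 hours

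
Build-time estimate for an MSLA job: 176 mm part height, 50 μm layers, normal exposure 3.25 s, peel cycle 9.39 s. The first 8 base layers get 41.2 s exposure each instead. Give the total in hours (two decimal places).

Layers = ⌈176/0.05⌉ = 3520.
Burn-in layers: 8 × (41.2 + 9.39) → 404.72 s.
Regular layers = 3512 × (3.25 + 9.39) = 44391.68 s.
Total = 404.72 + 44391.68 = 44796.4 s = 12.44 hours.

12.44 hours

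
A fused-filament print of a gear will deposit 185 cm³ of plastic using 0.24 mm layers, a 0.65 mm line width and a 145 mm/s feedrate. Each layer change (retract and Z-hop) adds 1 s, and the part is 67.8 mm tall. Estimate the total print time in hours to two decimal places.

2.35 hours

Extrusion cross-section: 0.24 × 0.65 → 0.156 mm².
Total extruded path = 185000/0.156 = 1185897.4 mm.
Time extruding = 1185897.4 / 145, so 8178.6 s.
Number of layers: 67.8 / 0.24 → 283 (rounded up).
Z-hop total: 283 × 1 → 283 s.
Total = 8178.6 + 283 = 8461.6 s = 2.35 hours.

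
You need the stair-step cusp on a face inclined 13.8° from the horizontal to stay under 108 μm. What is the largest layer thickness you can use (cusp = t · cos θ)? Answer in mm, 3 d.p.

Layer height = cusp / cos(13.8°) = 0.108 / 0.9711 = 0.111 mm.

0.111 mm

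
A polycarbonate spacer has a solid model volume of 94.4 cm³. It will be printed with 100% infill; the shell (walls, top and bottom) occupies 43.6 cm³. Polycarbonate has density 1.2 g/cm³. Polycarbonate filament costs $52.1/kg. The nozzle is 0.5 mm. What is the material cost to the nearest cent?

$5.90

Interior volume: 94.4 − 43.6 → 50.8 cm³.
Infill deposited: 1.00 × 50.8 → 50.8 cm³.
Deposited volume: 43.6 + 50.8 → 94.4 cm³.
Mass = 94.4 × 1.2, so 113.28 g.
Cost = 113.28 g / 1000 × $52.1/kg = $5.90.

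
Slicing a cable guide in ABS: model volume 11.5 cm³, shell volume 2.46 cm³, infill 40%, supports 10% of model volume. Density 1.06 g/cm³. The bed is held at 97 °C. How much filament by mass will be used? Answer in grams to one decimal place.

Volume inside the shell = 11.5 − 2.46 = 9.04 cm³.
Deposited infill: 0.40 × 9.04 → 3.616 cm³.
Support = 0.10 × 11.5 = 1.15 cm³.
Total printed volume = 2.46 + 3.616 + 1.15 = 7.226 cm³.
Mass: 7.226 × 1.06 → 7.65956 g.

7.7 g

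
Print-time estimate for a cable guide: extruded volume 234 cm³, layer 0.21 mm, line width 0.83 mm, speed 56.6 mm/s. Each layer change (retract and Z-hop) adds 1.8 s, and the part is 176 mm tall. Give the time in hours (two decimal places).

Extrusion cross-section = 0.21 × 0.83, so 0.1743 mm².
Total extruded path = 234000/0.1743 = 1342512.9 mm.
Print-move time: 1342512.9 / 56.6 → 23719.3 s.
Number of layers: 176 / 0.21 → 839 (rounded up).
Non-print overhead = 839 × 1.8, so 1510.2 s.
Altogether 23719.3 + 1510.2 = 25229.5 s, i.e. 7.01 hours.

7.01 hours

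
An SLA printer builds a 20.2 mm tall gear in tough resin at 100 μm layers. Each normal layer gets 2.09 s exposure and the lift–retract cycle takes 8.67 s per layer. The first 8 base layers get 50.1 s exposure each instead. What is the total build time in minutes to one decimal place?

42.6 minutes

Layer count = ceil(20.2 / 0.1) = 202.
Base layers: 8 × (50.1 + 8.67) → 470.16 s.
Remaining layers: 194 × (2.09 + 8.67) → 2087.44 s.
Sum: 470.16 + 2087.44 = 2557.6 s → 42.6 minutes.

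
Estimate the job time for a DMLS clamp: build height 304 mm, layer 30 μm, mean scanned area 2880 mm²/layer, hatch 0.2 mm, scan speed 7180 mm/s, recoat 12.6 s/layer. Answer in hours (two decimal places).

Number of layers: 304 / 0.03 → 10134 (rounded up).
Scan path per layer = 2880 / 0.2, so 14400 mm.
Laser time per layer: 14400 / 7180 → 2.0056 s.
Layer cycle: 2.0056 + 12.6 → 14.6056 s.
Build time = 10134 × 14.6056 = 148013.1504 s = 41.11 hours.

41.11 hours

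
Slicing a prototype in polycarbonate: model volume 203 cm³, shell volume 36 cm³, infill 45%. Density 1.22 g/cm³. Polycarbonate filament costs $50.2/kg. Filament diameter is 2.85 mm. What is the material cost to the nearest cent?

Infill region = 203 − 36 = 167 cm³.
Infill deposited = 0.45 × 167 = 75.15 cm³.
Deposited volume: 36 + 75.15 → 111.15 cm³.
Mass = 111.15 × 1.22, so 135.603 g.
At $50.2/kg: 135.603/1000 × 50.2 = $6.81.

$6.81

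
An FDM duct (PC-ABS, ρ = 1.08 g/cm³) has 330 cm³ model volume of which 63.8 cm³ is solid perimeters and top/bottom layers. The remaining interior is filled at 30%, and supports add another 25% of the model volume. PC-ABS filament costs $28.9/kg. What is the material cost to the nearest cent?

Volume inside the shell: 330 − 63.8 → 266.2 cm³.
Infill deposited: 0.30 × 266.2 → 79.86 cm³.
Support = 0.25 × 330, so 82.5 cm³.
Total extruded: 63.8 + 79.86 + 82.5 → 226.16 cm³.
Mass = 226.16 × 1.08 = 244.2528 g.
At $28.9/kg: 244.2528/1000 × 28.9 = $7.06.

$7.06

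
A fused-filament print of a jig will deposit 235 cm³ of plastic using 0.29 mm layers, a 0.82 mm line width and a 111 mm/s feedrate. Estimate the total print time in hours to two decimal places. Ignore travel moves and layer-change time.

2.47 hours

Extrusion cross-section: 0.29 × 0.82 → 0.2378 mm².
Toolpath length = 235 cm³ / 0.2378 mm² = 235000 / 0.2378 = 988225.4 mm.
Time extruding = 988225.4 / 111 = 8902.9 s.
Converting: 8902.9 s = 2.47 hours.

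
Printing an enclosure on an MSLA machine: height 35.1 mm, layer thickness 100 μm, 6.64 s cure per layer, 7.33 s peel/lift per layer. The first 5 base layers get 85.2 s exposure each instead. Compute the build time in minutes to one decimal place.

Layer count = ceil(35.1 / 0.1) = 351.
Base layers = 5 × (85.2 + 7.33) = 462.65 s.
Normal layers = 346 × (6.64 + 7.33) = 4833.62 s.
Total = 462.65 + 4833.62 = 5296.27 s = 88.3 minutes.

88.3 minutes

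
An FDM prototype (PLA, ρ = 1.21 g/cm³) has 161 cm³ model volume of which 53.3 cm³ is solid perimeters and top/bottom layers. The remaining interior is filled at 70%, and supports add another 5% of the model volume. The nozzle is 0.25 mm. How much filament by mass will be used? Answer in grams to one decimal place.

Infill region = 161 − 53.3, so 107.7 cm³.
Infill volume = 0.70 × 107.7 = 75.39 cm³.
Support: 0.05 × 161 → 8.05 cm³.
Deposited volume = 53.3 + 75.39 + 8.05, so 136.74 cm³.
Mass = 136.74 × 1.21 = 165.4554 g.

165.5 g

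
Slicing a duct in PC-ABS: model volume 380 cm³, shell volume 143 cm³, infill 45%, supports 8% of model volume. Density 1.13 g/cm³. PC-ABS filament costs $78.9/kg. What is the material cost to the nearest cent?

Volume inside the shell = 380 − 143, so 237 cm³.
Infill volume = 0.45 × 237 = 106.65 cm³.
Support = 0.08 × 380 = 30.4 cm³.
Total printed volume: 143 + 106.65 + 30.4 → 280.05 cm³.
Mass: 280.05 × 1.13 → 316.4565 g.
At $78.9/kg: 316.4565/1000 × 78.9 = $24.97.

$24.97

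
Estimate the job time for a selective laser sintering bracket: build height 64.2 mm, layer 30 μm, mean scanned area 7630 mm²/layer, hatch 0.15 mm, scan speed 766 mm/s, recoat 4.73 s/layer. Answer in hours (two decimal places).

42.29 hours

Number of layers: 64.2 / 0.03 → 2140 (rounded up).
Per-layer scan distance = 7630 / 0.15, so 50866.7 mm.
Scan time per layer = 50866.7 / 766 = 66.4056 s.
Per-layer time = 66.4056 + 4.73 = 71.1356 s.
Build time = 2140 × 71.1356 = 152230.184 s = 42.29 hours.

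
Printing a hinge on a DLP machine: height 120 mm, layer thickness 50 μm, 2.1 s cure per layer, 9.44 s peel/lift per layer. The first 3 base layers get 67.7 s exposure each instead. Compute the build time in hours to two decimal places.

Layer count = ceil(120 / 0.05) = 2400.
Burn-in layers = 3 × (67.7 + 9.44) = 231.42 s.
Remaining layers = 2397 × (2.1 + 9.44), so 27661.38 s.
Total = 231.42 + 27661.38 = 27892.8 s = 7.75 hours.

7.75 hours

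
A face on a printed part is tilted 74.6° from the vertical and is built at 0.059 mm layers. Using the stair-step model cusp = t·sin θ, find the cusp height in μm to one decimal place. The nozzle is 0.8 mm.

56.9 μm

sin(74.6°) = 0.9641, so cusp = 0.059 × 0.9641 = 0.056882 mm → 56.9 μm.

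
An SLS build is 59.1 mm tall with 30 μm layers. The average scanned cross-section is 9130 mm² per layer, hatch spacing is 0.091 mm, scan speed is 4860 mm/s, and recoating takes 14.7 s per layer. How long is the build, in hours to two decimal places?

19.34 hours

Layers = ⌈59.1/0.03⌉ = 1970.
Scan path per layer = 9130 / 0.091, so 100329.7 mm.
Per-layer scan time: 100329.7 / 4860 → 20.644 s.
Per-layer time = 20.644 + 14.7, so 35.344 s.
1970 layers × 35.344 s/layer = 69627.68 s, i.e. 19.34 hours.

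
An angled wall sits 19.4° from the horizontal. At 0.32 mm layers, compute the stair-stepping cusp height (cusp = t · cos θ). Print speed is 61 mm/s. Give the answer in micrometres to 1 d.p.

h_c = t·cos θ = 0.32 × 0.9432 = 0.301824 mm (301.8 μm).

301.8 μm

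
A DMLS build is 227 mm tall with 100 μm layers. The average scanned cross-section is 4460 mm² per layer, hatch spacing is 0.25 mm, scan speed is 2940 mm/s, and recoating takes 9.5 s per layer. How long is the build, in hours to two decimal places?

Layer count = ceil(227 / 0.1) = 2270.
Hatch length per layer: 4460 / 0.25 → 17840 mm.
Scan time per layer = 17840 / 2940 = 6.068 s.
Per-layer time = 6.068 + 9.5, so 15.568 s.
2270 layers × 15.568 s/layer = 35339.36 s, i.e. 9.82 hours.

9.82 hours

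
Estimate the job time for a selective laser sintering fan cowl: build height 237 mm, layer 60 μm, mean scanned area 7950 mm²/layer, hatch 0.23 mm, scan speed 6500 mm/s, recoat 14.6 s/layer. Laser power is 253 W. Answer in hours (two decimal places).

21.85 hours

Number of layers: 237 / 0.06 → 3950 (rounded up).
Per-layer scan distance = 7950 / 0.23, so 34565.2 mm.
Laser time per layer = 34565.2 / 6500 = 5.3177 s.
Layer cycle = 5.3177 + 14.6, so 19.9177 s.
3950 layers × 19.9177 s/layer = 78674.915 s, i.e. 21.85 hours.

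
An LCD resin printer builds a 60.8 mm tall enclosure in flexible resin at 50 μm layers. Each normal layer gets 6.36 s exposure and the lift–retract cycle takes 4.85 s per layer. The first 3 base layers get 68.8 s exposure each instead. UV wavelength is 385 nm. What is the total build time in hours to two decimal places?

3.84 hours

Number of layers: 60.8 / 0.05 → 1216 (rounded up).
Bottom layers = 3 × (68.8 + 4.85) = 220.95 s.
Normal layers: 1213 × (6.36 + 4.85) → 13597.73 s.
Sum: 220.95 + 13597.73 = 13818.68 s → 3.84 hours.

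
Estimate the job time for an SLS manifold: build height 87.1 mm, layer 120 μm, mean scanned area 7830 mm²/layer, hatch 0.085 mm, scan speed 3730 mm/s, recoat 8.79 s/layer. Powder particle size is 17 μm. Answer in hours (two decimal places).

Number of layers: 87.1 / 0.12 → 726 (rounded up).
Per-layer scan distance = 7830 / 0.085, so 92117.6 mm.
Per-layer scan time: 92117.6 / 3730 → 24.6964 s.
Layer cycle = 24.6964 + 8.79 = 33.4864 s.
Build time = 726 × 33.4864 = 24311.1264 s = 6.75 hours.

6.75 hours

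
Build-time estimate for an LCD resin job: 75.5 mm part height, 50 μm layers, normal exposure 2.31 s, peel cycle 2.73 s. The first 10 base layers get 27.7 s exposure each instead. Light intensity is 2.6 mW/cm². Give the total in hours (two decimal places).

Number of layers: 75.5 / 0.05 → 1510 (rounded up).
Burn-in layers = 10 × (27.7 + 2.73), so 304.3 s.
Remaining layers = 1500 × (2.31 + 2.73) = 7560 s.
Total = 304.3 + 7560 = 7864.3 s = 2.18 hours.

2.18 hours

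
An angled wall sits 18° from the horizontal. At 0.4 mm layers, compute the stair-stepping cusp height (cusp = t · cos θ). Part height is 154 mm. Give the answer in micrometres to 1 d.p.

380.4 μm

cos(18°) = 0.9511, so cusp = 0.4 × 0.9511 = 0.38044 mm → 380.4 μm.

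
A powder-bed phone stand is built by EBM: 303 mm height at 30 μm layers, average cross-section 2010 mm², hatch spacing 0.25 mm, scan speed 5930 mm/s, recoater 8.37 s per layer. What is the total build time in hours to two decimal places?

Layer count = ceil(303 / 0.03) = 10100.
Hatch length per layer = 2010 / 0.25, so 8040 mm.
Per-layer scan time = 8040 / 5930, so 1.3558 s.
Time per layer = 1.3558 + 8.37 = 9.7258 s.
10100 layers × 9.7258 s/layer = 98230.58 s, i.e. 27.29 hours.

27.29 hours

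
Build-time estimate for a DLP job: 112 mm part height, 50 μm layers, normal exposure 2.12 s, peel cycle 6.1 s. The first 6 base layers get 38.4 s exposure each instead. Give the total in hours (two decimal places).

5.18 hours

Layer count = ceil(112 / 0.05) = 2240.
Burn-in layers: 6 × (38.4 + 6.1) → 267 s.
Regular layers = 2234 × (2.12 + 6.1), so 18363.48 s.
Sum: 267 + 18363.48 = 18630.48 s → 5.18 hours.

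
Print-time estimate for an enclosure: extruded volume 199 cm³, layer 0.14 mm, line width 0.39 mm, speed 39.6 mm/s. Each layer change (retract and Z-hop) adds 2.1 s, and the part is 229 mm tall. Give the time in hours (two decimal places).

26.52 hours

Extrusion cross-section = 0.14 × 0.39 = 0.0546 mm².
Toolpath length = 199 cm³ / 0.0546 mm² = 199000 / 0.0546 = 3644688.6 mm.
Print-move time = 3644688.6 / 39.6, so 92037.6 s.
Number of layers: 229 / 0.14 → 1636 (rounded up).
Non-print overhead: 1636 × 2.1 → 3435.6 s.
Altogether 92037.6 + 3435.6 = 95473.2 s, i.e. 26.52 hours.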